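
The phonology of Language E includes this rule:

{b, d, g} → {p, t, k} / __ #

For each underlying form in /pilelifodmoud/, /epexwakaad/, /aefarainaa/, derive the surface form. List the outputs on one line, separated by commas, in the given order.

pilelifodmout, epexwakaat, aefarainaa

/pilelifodmoud/: /d/ is a voiced stop in word-final position, so it devoices to [t]. → [pilelifodmout].
/epexwakaad/: /d/ is a voiced stop in word-final position, so it devoices to [t]. → [epexwakaat].
/aefarainaa/: the rule's environment is not met; surfaces unchanged as [aefarainaa].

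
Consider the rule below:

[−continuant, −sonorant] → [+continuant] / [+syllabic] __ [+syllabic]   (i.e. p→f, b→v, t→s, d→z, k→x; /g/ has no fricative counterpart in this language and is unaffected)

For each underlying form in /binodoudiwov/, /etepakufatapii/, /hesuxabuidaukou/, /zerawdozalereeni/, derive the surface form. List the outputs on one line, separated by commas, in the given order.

binozouziwov, esefaxufasafii, hesuxavuizauxou, zerawdozalereeni

/binodoudiwov/: /d/ is a stop between vowels /o/ and /o/, so it spirantizes to the fricative [z]. /d/ is a stop between vowels /u/ and /i/, so it spirantizes to the fricative [z]. → [binozouziwov].
/etepakufatapii/: /t/ is a stop between vowels /e/ and /e/, so it spirantizes to the fricative [s]. /p/ is a stop between vowels /e/ and /a/, so it spirantizes to the fricative [f]. /k/ is a stop between vowels /a/ and /u/, so it spirantizes to the fricative [x]. /t/ is a stop between vowels /a/ and /a/, so it spirantizes to the fricative [s]. /p/ is a stop between vowels /a/ and /i/, so it spirantizes to the fricative [f]. → [esefaxufasafii].
/hesuxabuidaukou/: /b/ is a stop between vowels /a/ and /u/, so it spirantizes to the fricative [v]. /d/ is a stop between vowels /i/ and /a/, so it spirantizes to the fricative [z]. /k/ is a stop between vowels /u/ and /o/, so it spirantizes to the fricative [x]. → [hesuxavuizauxou].
/zerawdozalereeni/: the rule's environment is not met; surfaces unchanged as [zerawdozalereeni].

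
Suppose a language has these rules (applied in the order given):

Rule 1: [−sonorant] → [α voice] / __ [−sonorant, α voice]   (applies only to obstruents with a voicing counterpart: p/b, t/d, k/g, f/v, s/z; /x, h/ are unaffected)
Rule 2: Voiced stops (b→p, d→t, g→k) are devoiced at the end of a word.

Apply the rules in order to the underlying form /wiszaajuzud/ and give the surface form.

Rule 1 (regressive voicing assimilation): /s/ precedes the voiced obstruent /z/, so it voices to [z] by assimilation. /wiszaajuzud/ → wizzaajuzud.
Rule 2 (final devoicing): /d/ is a voiced stop in word-final position, so it devoices to [t]. /wizzaajuzud/ → wizzaajuzut.

wizzaajuzut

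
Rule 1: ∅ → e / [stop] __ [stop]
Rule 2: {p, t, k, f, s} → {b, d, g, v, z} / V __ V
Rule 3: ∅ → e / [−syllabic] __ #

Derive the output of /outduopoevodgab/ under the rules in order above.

Rule 1 (stop-cluster e-epenthesis): /t/ and /d/ form a stop–stop cluster, so [e] is inserted between them. /d/ and /g/ form a stop–stop cluster, so [e] is inserted between them. /outduopoevodgab/ → outeduopoevodegab.
Rule 2 (intervocalic voicing): /t/ is a voiceless obstruent between vowels /u/ and /e/, so it voices to [d]. /p/ is a voiceless obstruent between vowels /o/ and /o/, so it voices to [b]. /outeduopoevodegab/ → oudeduoboevodegab.
Rule 3 (final e-epenthesis): the form ends in the consonant /b/, so [e] is inserted word-finally. /oudeduoboevodegab/ → oudeduoboevodegabe.

oudeduoboevodegabe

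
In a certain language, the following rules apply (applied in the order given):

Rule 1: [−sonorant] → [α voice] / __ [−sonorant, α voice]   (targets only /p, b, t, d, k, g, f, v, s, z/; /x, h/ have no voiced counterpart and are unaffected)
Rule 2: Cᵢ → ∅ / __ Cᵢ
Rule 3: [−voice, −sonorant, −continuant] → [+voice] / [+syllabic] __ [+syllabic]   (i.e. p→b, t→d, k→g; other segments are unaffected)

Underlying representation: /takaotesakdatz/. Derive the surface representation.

tagaodesagdadz

Rule 1 (regressive voicing assimilation): /k/ precedes the voiced obstruent /d/, so it voices to [g] by assimilation. /t/ precedes the voiced obstruent /z/, so it voices to [d] by assimilation. /takaotesakdatz/ → takaotesagdadz.
Rule 2 (degemination): no segment meets the environment; /takaotesagdadz/ is unchanged.
Rule 3 (intervocalic voicing): /k/ is a voiceless stop between vowels /a/ and /a/, so it voices to [g]. /t/ is a voiceless stop between vowels /o/ and /e/, so it voices to [d]. /takaotesagdadz/ → tagaodesagdadz.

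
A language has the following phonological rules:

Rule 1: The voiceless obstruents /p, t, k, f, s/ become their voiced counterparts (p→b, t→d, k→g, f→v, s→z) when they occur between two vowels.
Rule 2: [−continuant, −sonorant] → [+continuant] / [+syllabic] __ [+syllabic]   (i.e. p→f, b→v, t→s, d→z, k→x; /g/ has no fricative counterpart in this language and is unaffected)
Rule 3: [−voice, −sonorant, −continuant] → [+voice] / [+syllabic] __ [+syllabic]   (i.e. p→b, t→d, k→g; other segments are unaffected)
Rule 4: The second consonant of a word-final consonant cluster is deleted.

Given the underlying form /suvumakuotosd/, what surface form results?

Rule 1 (intervocalic voicing): /k/ is a voiceless obstruent between vowels /a/ and /u/, so it voices to [g]. /t/ is a voiceless obstruent between vowels /o/ and /o/, so it voices to [d]. /suvumakuotosd/ → suvumaguodosd.
Rule 2 (intervocalic spirantization): /d/ is a stop between vowels /o/ and /o/, so it spirantizes to the fricative [z]. /suvumaguodosd/ → suvumaguozosd.
Rule 3 (intervocalic voicing): no segment meets the environment; /suvumaguozosd/ is unchanged.
Rule 4 (final cluster simplification): /d/ is the second consonant of a word-final cluster /sd/, so it deletes. /suvumaguozosd/ → suvumaguozos.

suvumaguozos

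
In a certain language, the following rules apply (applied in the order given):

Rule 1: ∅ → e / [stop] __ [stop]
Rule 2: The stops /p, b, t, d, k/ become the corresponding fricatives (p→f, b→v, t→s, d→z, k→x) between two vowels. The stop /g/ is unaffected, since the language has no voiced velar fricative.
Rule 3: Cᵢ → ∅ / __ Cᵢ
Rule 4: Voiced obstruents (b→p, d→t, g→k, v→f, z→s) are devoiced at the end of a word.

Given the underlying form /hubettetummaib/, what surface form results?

Rule 1 (stop-cluster e-epenthesis): /t/ and /t/ form a stop–stop cluster, so [e] is inserted between them. /hubettetummaib/ → hubetetetummaib.
Rule 2 (intervocalic spirantization): /b/ is a stop between vowels /u/ and /e/, so it spirantizes to the fricative [v]. /t/ is a stop between vowels /e/ and /e/, so it spirantizes to the fricative [s]. /t/ is a stop between vowels /e/ and /e/, so it spirantizes to the fricative [s]. /t/ is a stop between vowels /e/ and /u/, so it spirantizes to the fricative [s]. /hubetetetummaib/ → huvesesesummaib.
Rule 3 (degemination): /mm/ is a geminate; the first /m/ deletes. /huvesesesummaib/ → huvesesesumaib.
Rule 4 (final devoicing): /b/ is a voiced obstruent in word-final position, so it devoices to [p]. /huvesesesumaib/ → huvesesesumaip.

huvesesesumaip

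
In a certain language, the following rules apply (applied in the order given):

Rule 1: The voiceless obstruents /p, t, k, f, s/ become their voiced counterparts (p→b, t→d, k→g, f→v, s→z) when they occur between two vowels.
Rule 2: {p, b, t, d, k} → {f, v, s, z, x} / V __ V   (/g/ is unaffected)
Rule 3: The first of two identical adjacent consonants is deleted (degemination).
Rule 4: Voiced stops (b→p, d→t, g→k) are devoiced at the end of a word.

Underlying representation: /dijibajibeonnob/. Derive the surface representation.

dijivajiveonop

Rule 1 (intervocalic voicing): no segment meets the environment; /dijibajibeonnob/ is unchanged.
Rule 2 (intervocalic spirantization): /b/ is a stop between vowels /i/ and /a/, so it spirantizes to the fricative [v]. /b/ is a stop between vowels /i/ and /e/, so it spirantizes to the fricative [v]. /dijibajibeonnob/ → dijivajiveonnob.
Rule 3 (degemination): /nn/ is a geminate; the first /n/ deletes. /dijivajiveonnob/ → dijivajiveonob.
Rule 4 (final devoicing): /b/ is a voiced stop in word-final position, so it devoices to [p]. /dijivajiveonob/ → dijivajiveonop.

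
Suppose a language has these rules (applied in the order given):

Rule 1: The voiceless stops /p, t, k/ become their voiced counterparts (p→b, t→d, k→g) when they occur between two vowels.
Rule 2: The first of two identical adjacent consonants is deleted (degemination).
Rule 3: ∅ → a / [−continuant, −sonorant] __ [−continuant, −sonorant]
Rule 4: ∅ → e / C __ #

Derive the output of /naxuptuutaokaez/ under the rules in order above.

Rule 1 (intervocalic voicing): /t/ is a voiceless stop between vowels /u/ and /a/, so it voices to [d]. /k/ is a voiceless stop between vowels /o/ and /a/, so it voices to [g]. /naxuptuutaokaez/ → naxuptuudaogaez.
Rule 2 (degemination): no segment meets the environment; /naxuptuudaogaez/ is unchanged.
Rule 3 (stop-cluster a-epenthesis): /p/ and /t/ form a stop–stop cluster, so [a] is inserted between them. /naxuptuudaogaez/ → naxupatuudaogaez.
Rule 4 (final e-epenthesis): the form ends in the consonant /z/, so [e] is inserted word-finally. /naxupatuudaogaez/ → naxupatuudaogaeze.

naxupatuudaogaeze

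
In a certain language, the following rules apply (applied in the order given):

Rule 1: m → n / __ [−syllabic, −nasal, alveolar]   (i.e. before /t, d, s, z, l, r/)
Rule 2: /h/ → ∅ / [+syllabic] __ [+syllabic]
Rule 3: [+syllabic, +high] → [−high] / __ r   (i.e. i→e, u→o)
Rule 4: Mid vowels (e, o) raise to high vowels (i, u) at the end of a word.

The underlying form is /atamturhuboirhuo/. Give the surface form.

atantorhuboerhuu

Rule 1 (nasal place assimilation): /m/ precedes the alveolar consonant /t/, so it assimilates in place to [n]. /atamturhuboirhuo/ → atanturhuboirhuo.
Rule 2 (intervocalic h-deletion): no segment meets the environment; /atanturhuboirhuo/ is unchanged.
Rule 3 (pre-rhotic lowering): /u/ is a high vowel immediately before /r/, so it lowers to [o]. /i/ is a high vowel immediately before /r/, so it lowers to [e]. /atanturhuboirhuo/ → atantorhuboerhuo.
Rule 4 (final vowel raising): /o/ is a mid vowel in word-final position, so it raises to [u]. /atantorhuboerhuo/ → atantorhuboerhuu.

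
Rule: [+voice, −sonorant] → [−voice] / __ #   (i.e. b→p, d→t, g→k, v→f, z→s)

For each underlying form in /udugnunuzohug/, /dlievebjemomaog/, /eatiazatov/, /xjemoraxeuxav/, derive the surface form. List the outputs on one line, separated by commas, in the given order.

/udugnunuzohug/: /g/ is a voiced obstruent in word-final position, so it devoices to [k]. → [udugnunuzohuk].
/dlievebjemomaog/: /g/ is a voiced obstruent in word-final position, so it devoices to [k]. → [dlievebjemomaok].
/eatiazatov/: /v/ is a voiced obstruent in word-final position, so it devoices to [f]. → [eatiazatof].
/xjemoraxeuxav/: /v/ is a voiced obstruent in word-final position, so it devoices to [f]. → [xjemoraxeuxaf].

udugnunuzohuk, dlievebjemomaok, eatiazatof, xjemoraxeuxaf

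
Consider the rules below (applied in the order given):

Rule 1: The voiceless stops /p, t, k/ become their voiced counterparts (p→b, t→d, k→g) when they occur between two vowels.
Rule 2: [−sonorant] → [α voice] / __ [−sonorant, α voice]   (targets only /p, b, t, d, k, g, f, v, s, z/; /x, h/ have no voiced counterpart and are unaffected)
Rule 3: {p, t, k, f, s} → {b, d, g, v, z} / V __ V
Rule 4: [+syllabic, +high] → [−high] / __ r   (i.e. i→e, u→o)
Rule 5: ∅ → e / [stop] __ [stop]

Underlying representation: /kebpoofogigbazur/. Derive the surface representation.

Rule 1 (intervocalic voicing): no segment meets the environment; /kebpoofogigbazur/ is unchanged.
Rule 2 (regressive voicing assimilation): /b/ precedes the voiceless obstruent /p/, so it devoices to [p] by assimilation. /kebpoofogigbazur/ → keppoofogigbazur.
Rule 3 (intervocalic voicing): /f/ is a voiceless obstruent between vowels /o/ and /o/, so it voices to [v]. /keppoofogigbazur/ → keppoovogigbazur.
Rule 4 (pre-rhotic lowering): /u/ is a high vowel immediately before /r/, so it lowers to [o]. /keppoovogigbazur/ → keppoovogigbazor.
Rule 5 (stop-cluster e-epenthesis): /p/ and /p/ form a stop–stop cluster, so [e] is inserted between them. /g/ and /b/ form a stop–stop cluster, so [e] is inserted between them. /keppoovogigbazor/ → kepepoovogigebazor.

kepepoovogigebazor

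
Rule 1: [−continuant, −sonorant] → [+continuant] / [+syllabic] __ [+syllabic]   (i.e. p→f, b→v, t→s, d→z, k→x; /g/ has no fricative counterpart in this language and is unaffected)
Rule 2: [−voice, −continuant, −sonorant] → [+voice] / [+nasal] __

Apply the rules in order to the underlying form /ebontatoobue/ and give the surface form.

Rule 1 (intervocalic spirantization): /b/ is a stop between vowels /e/ and /o/, so it spirantizes to the fricative [v]. /t/ is a stop between vowels /a/ and /o/, so it spirantizes to the fricative [s]. /b/ is a stop between vowels /o/ and /u/, so it spirantizes to the fricative [v]. /ebontatoobue/ → evontasoovue.
Rule 2 (post-nasal voicing): /t/ is a voiceless stop immediately after the nasal /n/, so it voices to [d]. /evontasoovue/ → evondasoovue.

evondasoovue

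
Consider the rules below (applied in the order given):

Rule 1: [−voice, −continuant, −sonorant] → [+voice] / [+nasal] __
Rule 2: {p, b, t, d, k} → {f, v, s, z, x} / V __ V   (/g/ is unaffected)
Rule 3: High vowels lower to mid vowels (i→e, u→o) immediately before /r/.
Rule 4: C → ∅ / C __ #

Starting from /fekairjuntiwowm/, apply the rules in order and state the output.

Rule 1 (post-nasal voicing): /t/ is a voiceless stop immediately after the nasal /n/, so it voices to [d]. /fekairjuntiwowm/ → fekairjundiwowm.
Rule 2 (intervocalic spirantization): /k/ is a stop between vowels /e/ and /a/, so it spirantizes to the fricative [x]. /fekairjundiwowm/ → fexairjundiwowm.
Rule 3 (pre-rhotic lowering): /i/ is a high vowel immediately before /r/, so it lowers to [e]. /fexairjundiwowm/ → fexaerjundiwowm.
Rule 4 (final cluster simplification): /m/ is the second consonant of a word-final cluster /wm/, so it deletes. /fexaerjundiwowm/ → fexaerjundiwow.

fexaerjundiwow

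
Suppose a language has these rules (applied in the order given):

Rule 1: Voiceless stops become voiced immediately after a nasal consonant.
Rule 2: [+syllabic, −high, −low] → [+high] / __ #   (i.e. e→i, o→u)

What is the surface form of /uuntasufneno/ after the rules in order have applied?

uundasufnenu

Rule 1 (post-nasal voicing): /t/ is a voiceless stop immediately after the nasal /n/, so it voices to [d]. /uuntasufneno/ → uundasufneno.
Rule 2 (final vowel raising): /o/ is a mid vowel in word-final position, so it raises to [u]. /uundasufneno/ → uundasufnenu.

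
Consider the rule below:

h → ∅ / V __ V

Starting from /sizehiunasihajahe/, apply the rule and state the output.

sizeiunasiajae

/h/ occurs between vowels /e/ and /i/, so it deletes.
/h/ occurs between vowels /i/ and /a/, so it deletes.
/h/ occurs between vowels /a/ and /e/, so it deletes.
Surface form: [sizeiunasiajae].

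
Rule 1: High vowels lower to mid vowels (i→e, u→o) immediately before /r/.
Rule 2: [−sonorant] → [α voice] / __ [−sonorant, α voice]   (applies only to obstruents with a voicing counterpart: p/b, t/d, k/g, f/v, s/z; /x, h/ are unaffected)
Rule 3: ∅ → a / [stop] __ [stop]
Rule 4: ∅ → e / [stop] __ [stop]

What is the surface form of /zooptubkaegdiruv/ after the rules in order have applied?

zoopatupakaegaderuv

Rule 1 (pre-rhotic lowering): /i/ is a high vowel immediately before /r/, so it lowers to [e]. /zooptubkaegdiruv/ → zooptubkaegderuv.
Rule 2 (regressive voicing assimilation): /b/ precedes the voiceless obstruent /k/, so it devoices to [p] by assimilation. /zooptubkaegderuv/ → zooptupkaegderuv.
Rule 3 (stop-cluster a-epenthesis): /p/ and /t/ form a stop–stop cluster, so [a] is inserted between them. /p/ and /k/ form a stop–stop cluster, so [a] is inserted between them. /g/ and /d/ form a stop–stop cluster, so [a] is inserted between them. /zooptupkaegderuv/ → zoopatupakaegaderuv.
Rule 4 (stop-cluster e-epenthesis): no segment meets the environment; /zoopatupakaegaderuv/ is unchanged.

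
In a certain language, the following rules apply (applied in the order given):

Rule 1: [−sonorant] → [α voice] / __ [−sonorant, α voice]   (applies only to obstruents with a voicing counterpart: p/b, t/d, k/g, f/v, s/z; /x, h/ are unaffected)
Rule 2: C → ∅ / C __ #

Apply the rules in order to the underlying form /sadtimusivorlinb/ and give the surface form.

sattimusivorlin

Rule 1 (regressive voicing assimilation): /d/ precedes the voiceless obstruent /t/, so it devoices to [t] by assimilation. /sadtimusivorlinb/ → sattimusivorlinb.
Rule 2 (final cluster simplification): /b/ is the second consonant of a word-final cluster /nb/, so it deletes. /sattimusivorlinb/ → sattimusivorlin.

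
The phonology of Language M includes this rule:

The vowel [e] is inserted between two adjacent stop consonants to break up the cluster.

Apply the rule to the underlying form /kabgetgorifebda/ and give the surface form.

/b/ and /g/ form a stop–stop cluster, so [e] is inserted between them.
/t/ and /g/ form a stop–stop cluster, so [e] is inserted between them.
/b/ and /d/ form a stop–stop cluster, so [e] is inserted between them.
Surface form: [kabegetegorifebeda].

kabegetegorifebeda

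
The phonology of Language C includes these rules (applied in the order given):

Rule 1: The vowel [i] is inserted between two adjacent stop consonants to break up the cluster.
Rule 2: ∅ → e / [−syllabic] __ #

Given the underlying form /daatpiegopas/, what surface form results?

daatipiegopase

Rule 1 (stop-cluster i-epenthesis): /t/ and /p/ form a stop–stop cluster, so [i] is inserted between them. /daatpiegopas/ → daatipiegopas.
Rule 2 (final e-epenthesis): the form ends in the consonant /s/, so [e] is inserted word-finally. /daatipiegopas/ → daatipiegopase.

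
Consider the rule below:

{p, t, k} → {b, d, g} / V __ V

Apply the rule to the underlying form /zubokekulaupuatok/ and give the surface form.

zubogegulaubuadok

Scanning /zubokekulaupuatok/: /k/ is a voiceless stop between vowels /o/ and /e/, so it voices to [g]; /k/ is a voiceless stop between vowels /e/ and /u/, so it voices to [g]; /p/ is a voiceless stop between vowels /u/ and /u/, so it voices to [b]; /t/ is a voiceless stop between vowels /a/ and /o/, so it voices to [d]; /k/ at position 17 is not in the conditioning environment.
Result: [zubogegulaubuadok].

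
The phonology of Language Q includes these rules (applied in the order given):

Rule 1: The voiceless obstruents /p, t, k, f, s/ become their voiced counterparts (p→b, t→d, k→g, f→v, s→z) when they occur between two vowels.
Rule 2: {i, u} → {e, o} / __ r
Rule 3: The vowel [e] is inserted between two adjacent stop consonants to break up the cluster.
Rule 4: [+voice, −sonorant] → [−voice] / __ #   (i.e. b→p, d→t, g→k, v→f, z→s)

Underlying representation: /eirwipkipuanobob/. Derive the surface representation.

Rule 1 (intervocalic voicing): /p/ is a voiceless obstruent between vowels /i/ and /u/, so it voices to [b]. /eirwipkipuanobob/ → eirwipkibuanobob.
Rule 2 (pre-rhotic lowering): /i/ is a high vowel immediately before /r/, so it lowers to [e]. /eirwipkibuanobob/ → eerwipkibuanobob.
Rule 3 (stop-cluster e-epenthesis): /p/ and /k/ form a stop–stop cluster, so [e] is inserted between them. /eerwipkibuanobob/ → eerwipekibuanobob.
Rule 4 (final devoicing): /b/ is a voiced obstruent in word-final position, so it devoices to [p]. /eerwipekibuanobob/ → eerwipekibuanobop.

eerwipekibuanobop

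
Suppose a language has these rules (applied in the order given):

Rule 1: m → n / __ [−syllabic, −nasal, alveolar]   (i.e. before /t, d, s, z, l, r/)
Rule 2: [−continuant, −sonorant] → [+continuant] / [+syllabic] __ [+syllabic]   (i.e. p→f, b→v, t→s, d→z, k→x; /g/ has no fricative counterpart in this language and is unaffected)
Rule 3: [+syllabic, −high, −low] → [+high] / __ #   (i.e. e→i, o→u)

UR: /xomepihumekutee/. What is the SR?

Rule 1 (nasal place assimilation): no segment meets the environment; /xomepihumekutee/ is unchanged.
Rule 2 (intervocalic spirantization): /p/ is a stop between vowels /e/ and /i/, so it spirantizes to the fricative [f]. /k/ is a stop between vowels /e/ and /u/, so it spirantizes to the fricative [x]. /t/ is a stop between vowels /u/ and /e/, so it spirantizes to the fricative [s]. /xomepihumekutee/ → xomefihumexusee.
Rule 3 (final vowel raising): /e/ is a mid vowel in word-final position, so it raises to [i]. /xomefihumexusee/ → xomefihumexusei.

xomefihumexusei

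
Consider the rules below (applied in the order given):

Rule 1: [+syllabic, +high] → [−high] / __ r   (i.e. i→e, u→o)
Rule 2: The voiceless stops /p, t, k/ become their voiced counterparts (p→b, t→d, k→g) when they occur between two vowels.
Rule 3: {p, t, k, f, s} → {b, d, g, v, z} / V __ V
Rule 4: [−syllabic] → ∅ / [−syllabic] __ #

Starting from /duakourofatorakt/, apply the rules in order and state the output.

duagoorovadorak

Rule 1 (pre-rhotic lowering): /u/ is a high vowel immediately before /r/, so it lowers to [o]. /duakourofatorakt/ → duakoorofatorakt.
Rule 2 (intervocalic voicing): /k/ is a voiceless stop between vowels /a/ and /o/, so it voices to [g]. /t/ is a voiceless stop between vowels /a/ and /o/, so it voices to [d]. /duakoorofatorakt/ → duagoorofadorakt.
Rule 3 (intervocalic voicing): /f/ is a voiceless obstruent between vowels /o/ and /a/, so it voices to [v]. /duagoorofadorakt/ → duagoorovadorakt.
Rule 4 (final cluster simplification): /t/ is the second consonant of a word-final cluster /kt/, so it deletes. /duagoorovadorakt/ → duagoorovadorak.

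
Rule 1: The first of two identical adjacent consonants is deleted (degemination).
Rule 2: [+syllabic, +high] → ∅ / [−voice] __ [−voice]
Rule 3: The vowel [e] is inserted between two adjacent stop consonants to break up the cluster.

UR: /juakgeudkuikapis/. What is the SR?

juakegeudekuikaps

Rule 1 (degemination): no segment meets the environment; /juakgeudkuikapis/ is unchanged.
Rule 2 (high vowel syncope): /i/ is a high vowel flanked by voiceless consonants /p/ and /s/, so it deletes. /juakgeudkuikapis/ → juakgeudkuikaps.
Rule 3 (stop-cluster e-epenthesis): /k/ and /g/ form a stop–stop cluster, so [e] is inserted between them. /d/ and /k/ form a stop–stop cluster, so [e] is inserted between them. /juakgeudkuikaps/ → juakegeudekuikaps.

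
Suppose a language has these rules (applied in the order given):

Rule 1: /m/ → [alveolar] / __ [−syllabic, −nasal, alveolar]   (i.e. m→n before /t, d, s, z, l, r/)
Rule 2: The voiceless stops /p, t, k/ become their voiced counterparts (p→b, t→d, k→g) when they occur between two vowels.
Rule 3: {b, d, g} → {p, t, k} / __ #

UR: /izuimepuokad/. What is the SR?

Rule 1 (nasal place assimilation): no segment meets the environment; /izuimepuokad/ is unchanged.
Rule 2 (intervocalic voicing): /p/ is a voiceless stop between vowels /e/ and /u/, so it voices to [b]. /k/ is a voiceless stop between vowels /o/ and /a/, so it voices to [g]. /izuimepuokad/ → izuimebuogad.
Rule 3 (final devoicing): /d/ is a voiced stop in word-final position, so it devoices to [t]. /izuimebuogad/ → izuimebuogat.

izuimebuogat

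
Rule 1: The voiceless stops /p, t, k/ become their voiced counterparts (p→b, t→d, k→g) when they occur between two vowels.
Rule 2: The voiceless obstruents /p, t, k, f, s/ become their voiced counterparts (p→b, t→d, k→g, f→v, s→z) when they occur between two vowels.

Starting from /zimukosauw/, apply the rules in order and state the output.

Rule 1 (intervocalic voicing): /k/ is a voiceless stop between vowels /u/ and /o/, so it voices to [g]. /zimukosauw/ → zimugosauw.
Rule 2 (intervocalic voicing): /s/ is a voiceless obstruent between vowels /o/ and /a/, so it voices to [z]. /zimugosauw/ → zimugozauw.

zimugozauw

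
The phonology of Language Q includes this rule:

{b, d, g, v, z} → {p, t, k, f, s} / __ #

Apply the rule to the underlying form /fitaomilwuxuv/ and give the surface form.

fitaomilwuxuf

/v/ is a voiced obstruent in word-final position, so it devoices to [f].
Surface form: [fitaomilwuxuf].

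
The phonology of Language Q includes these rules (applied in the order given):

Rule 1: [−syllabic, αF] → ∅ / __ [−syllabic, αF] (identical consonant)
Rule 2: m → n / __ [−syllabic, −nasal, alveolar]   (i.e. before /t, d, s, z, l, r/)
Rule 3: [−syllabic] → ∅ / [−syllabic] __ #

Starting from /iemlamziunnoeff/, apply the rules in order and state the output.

Rule 1 (degemination): /nn/ is a geminate; the first /n/ deletes. /ff/ is a geminate; the first /f/ deletes. /iemlamziunnoeff/ → iemlamziunoef.
Rule 2 (nasal place assimilation): /m/ precedes the alveolar consonant /l/, so it assimilates in place to [n]. /m/ precedes the alveolar consonant /z/, so it assimilates in place to [n]. /iemlamziunoef/ → ienlanziunoef.
Rule 3 (final cluster simplification): no segment meets the environment; /ienlanziunoef/ is unchanged.

ienlanziunoef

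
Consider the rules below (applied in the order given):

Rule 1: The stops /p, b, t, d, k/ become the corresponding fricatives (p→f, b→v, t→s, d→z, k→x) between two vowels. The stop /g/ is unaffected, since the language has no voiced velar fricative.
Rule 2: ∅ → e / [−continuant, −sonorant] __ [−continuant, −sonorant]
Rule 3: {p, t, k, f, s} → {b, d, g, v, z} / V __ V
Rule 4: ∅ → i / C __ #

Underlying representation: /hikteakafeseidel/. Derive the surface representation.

Rule 1 (intervocalic spirantization): /k/ is a stop between vowels /a/ and /a/, so it spirantizes to the fricative [x]. /d/ is a stop between vowels /i/ and /e/, so it spirantizes to the fricative [z]. /hikteakafeseidel/ → hikteaxafeseizel.
Rule 2 (stop-cluster e-epenthesis): /k/ and /t/ form a stop–stop cluster, so [e] is inserted between them. /hikteaxafeseizel/ → hiketeaxafeseizel.
Rule 3 (intervocalic voicing): /k/ is a voiceless obstruent between vowels /i/ and /e/, so it voices to [g]. /t/ is a voiceless obstruent between vowels /e/ and /e/, so it voices to [d]. /f/ is a voiceless obstruent between vowels /a/ and /e/, so it voices to [v]. /s/ is a voiceless obstruent between vowels /e/ and /e/, so it voices to [z]. /hiketeaxafeseizel/ → higedeaxavezeizel.
Rule 4 (final i-epenthesis): the form ends in the consonant /l/, so [i] is inserted word-finally. /higedeaxavezeizel/ → higedeaxavezeizeli.

higedeaxavezeizeli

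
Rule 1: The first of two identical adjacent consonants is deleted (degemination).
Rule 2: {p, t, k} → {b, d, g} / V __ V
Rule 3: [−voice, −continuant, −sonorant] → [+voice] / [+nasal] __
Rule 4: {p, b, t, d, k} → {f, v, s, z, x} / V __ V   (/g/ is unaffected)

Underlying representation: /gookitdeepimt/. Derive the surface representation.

googitdeevimd

Rule 1 (degemination): no segment meets the environment; /gookitdeepimt/ is unchanged.
Rule 2 (intervocalic voicing): /k/ is a voiceless stop between vowels /o/ and /i/, so it voices to [g]. /p/ is a voiceless stop between vowels /e/ and /i/, so it voices to [b]. /gookitdeepimt/ → googitdeebimt.
Rule 3 (post-nasal voicing): /t/ is a voiceless stop immediately after the nasal /m/, so it voices to [d]. /googitdeebimt/ → googitdeebimd.
Rule 4 (intervocalic spirantization): /b/ is a stop between vowels /e/ and /i/, so it spirantizes to the fricative [v]. /googitdeebimd/ → googitdeevimd.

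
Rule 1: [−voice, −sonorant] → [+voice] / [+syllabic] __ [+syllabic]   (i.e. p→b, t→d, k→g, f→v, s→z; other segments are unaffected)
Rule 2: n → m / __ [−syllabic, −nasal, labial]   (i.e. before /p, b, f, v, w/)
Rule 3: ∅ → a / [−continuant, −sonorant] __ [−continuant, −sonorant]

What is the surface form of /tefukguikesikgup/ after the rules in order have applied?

tevukaguigezikagup

Rule 1 (intervocalic voicing): /f/ is a voiceless obstruent between vowels /e/ and /u/, so it voices to [v]. /k/ is a voiceless obstruent between vowels /i/ and /e/, so it voices to [g]. /s/ is a voiceless obstruent between vowels /e/ and /i/, so it voices to [z]. /tefukguikesikgup/ → tevukguigezikgup.
Rule 2 (nasal place assimilation): no segment meets the environment; /tevukguigezikgup/ is unchanged.
Rule 3 (stop-cluster a-epenthesis): /k/ and /g/ form a stop–stop cluster, so [a] is inserted between them. /k/ and /g/ form a stop–stop cluster, so [a] is inserted between them. /tevukguigezikgup/ → tevukaguigezikagup.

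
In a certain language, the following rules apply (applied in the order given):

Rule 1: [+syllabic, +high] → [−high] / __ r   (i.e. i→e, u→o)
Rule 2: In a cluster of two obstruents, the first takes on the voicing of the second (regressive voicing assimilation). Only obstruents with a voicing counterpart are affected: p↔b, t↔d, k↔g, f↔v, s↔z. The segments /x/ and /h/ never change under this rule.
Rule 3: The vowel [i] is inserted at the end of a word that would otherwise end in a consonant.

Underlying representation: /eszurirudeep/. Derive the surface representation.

ezzorerudeepi

Rule 1 (pre-rhotic lowering): /u/ is a high vowel immediately before /r/, so it lowers to [o]. /i/ is a high vowel immediately before /r/, so it lowers to [e]. /eszurirudeep/ → eszorerudeep.
Rule 2 (regressive voicing assimilation): /s/ precedes the voiced obstruent /z/, so it voices to [z] by assimilation. /eszorerudeep/ → ezzorerudeep.
Rule 3 (final i-epenthesis): the form ends in the consonant /p/, so [i] is inserted word-finally. /ezzorerudeep/ → ezzorerudeepi.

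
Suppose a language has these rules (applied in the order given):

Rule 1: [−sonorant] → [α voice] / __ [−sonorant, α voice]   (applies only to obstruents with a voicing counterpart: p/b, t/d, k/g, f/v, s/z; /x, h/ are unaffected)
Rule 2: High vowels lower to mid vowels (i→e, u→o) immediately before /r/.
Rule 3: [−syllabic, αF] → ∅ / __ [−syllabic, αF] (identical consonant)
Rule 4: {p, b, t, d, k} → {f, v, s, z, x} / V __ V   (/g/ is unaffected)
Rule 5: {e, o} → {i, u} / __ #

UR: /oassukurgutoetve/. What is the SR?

Rule 1 (regressive voicing assimilation): /t/ precedes the voiced obstruent /v/, so it voices to [d] by assimilation. /oassukurgutoetve/ → oassukurgutoedve.
Rule 2 (pre-rhotic lowering): /u/ is a high vowel immediately before /r/, so it lowers to [o]. /oassukurgutoedve/ → oassukorgutoedve.
Rule 3 (degemination): /ss/ is a geminate; the first /s/ deletes. /oassukorgutoedve/ → oasukorgutoedve.
Rule 4 (intervocalic spirantization): /k/ is a stop between vowels /u/ and /o/, so it spirantizes to the fricative [x]. /t/ is a stop between vowels /u/ and /o/, so it spirantizes to the fricative [s]. /oasukorgutoedve/ → oasuxorgusoedve.
Rule 5 (final vowel raising): /e/ is a mid vowel in word-final position, so it raises to [i]. /oasuxorgusoedve/ → oasuxorgusoedvi.

oasuxorgusoedvi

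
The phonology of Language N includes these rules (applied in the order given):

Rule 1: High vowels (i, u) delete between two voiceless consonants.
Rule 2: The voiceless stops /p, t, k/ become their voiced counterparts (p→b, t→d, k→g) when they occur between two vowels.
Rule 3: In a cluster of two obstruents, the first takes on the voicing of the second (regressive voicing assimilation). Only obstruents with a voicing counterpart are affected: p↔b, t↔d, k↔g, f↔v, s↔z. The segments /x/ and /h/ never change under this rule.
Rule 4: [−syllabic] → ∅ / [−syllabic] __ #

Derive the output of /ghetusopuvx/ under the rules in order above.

khetsobuf

Rule 1 (high vowel syncope): /u/ is a high vowel flanked by voiceless consonants /t/ and /s/, so it deletes. /ghetusopuvx/ → ghetsopuvx.
Rule 2 (intervocalic voicing): /p/ is a voiceless stop between vowels /o/ and /u/, so it voices to [b]. /ghetsopuvx/ → ghetsobuvx.
Rule 3 (regressive voicing assimilation): /g/ precedes the voiceless obstruent /h/, so it devoices to [k] by assimilation. /v/ precedes the voiceless obstruent /x/, so it devoices to [f] by assimilation. /ghetsobuvx/ → khetsobufx.
Rule 4 (final cluster simplification): /x/ is the second consonant of a word-final cluster /fx/, so it deletes. /khetsobufx/ → khetsobuf.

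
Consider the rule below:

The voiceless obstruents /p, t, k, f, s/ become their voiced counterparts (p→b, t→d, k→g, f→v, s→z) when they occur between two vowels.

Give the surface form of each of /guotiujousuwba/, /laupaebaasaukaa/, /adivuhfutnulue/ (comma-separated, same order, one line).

/guotiujousuwba/: /t/ is a voiceless obstruent between vowels /o/ and /i/, so it voices to [d]. /s/ is a voiceless obstruent between vowels /u/ and /u/, so it voices to [z]. → [guodiujouzuwba].
/laupaebaasaukaa/: /p/ is a voiceless obstruent between vowels /u/ and /a/, so it voices to [b]. /s/ is a voiceless obstruent between vowels /a/ and /a/, so it voices to [z]. /k/ is a voiceless obstruent between vowels /u/ and /a/, so it voices to [g]. → [laubaebaazaugaa].
/adivuhfutnulue/: the rule's environment is not met; surfaces unchanged as [adivuhfutnulue].

guodiujouzuwba, laubaebaazaugaa, adivuhfutnulue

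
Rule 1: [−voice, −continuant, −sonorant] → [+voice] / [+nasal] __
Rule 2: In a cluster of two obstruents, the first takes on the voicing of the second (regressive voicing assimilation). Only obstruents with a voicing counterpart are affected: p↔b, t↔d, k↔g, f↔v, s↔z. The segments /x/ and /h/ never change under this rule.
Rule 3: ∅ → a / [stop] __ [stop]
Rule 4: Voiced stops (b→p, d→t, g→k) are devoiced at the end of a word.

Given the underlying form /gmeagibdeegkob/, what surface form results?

Rule 1 (post-nasal voicing): no segment meets the environment; /gmeagibdeegkob/ is unchanged.
Rule 2 (regressive voicing assimilation): /g/ precedes the voiceless obstruent /k/, so it devoices to [k] by assimilation. /gmeagibdeegkob/ → gmeagibdeekkob.
Rule 3 (stop-cluster a-epenthesis): /b/ and /d/ form a stop–stop cluster, so [a] is inserted between them. /k/ and /k/ form a stop–stop cluster, so [a] is inserted between them. /gmeagibdeekkob/ → gmeagibadeekakob.
Rule 4 (final devoicing): /b/ is a voiced stop in word-final position, so it devoices to [p]. /gmeagibadeekakob/ → gmeagibadeekakop.

gmeagibadeekakop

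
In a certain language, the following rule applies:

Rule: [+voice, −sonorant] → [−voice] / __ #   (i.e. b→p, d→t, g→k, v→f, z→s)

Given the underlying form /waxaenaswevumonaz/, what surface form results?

/z/ is a voiced obstruent in word-final position, so it devoices to [s].
Surface form: [waxaenaswevumonas].

waxaenaswevumonas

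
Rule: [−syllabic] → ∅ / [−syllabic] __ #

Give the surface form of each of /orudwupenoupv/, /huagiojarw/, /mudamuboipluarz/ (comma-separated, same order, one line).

orudwupenoup, huagiojar, mudamuboipluar

/orudwupenoupv/: /v/ is the second consonant of a word-final cluster /pv/, so it deletes. → [orudwupenoup].
/huagiojarw/: /w/ is the second consonant of a word-final cluster /rw/, so it deletes. → [huagiojar].
/mudamuboipluarz/: /z/ is the second consonant of a word-final cluster /rz/, so it deletes. → [mudamuboipluar].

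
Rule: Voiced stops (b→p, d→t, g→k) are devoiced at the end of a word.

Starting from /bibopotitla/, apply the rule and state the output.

bibopotitla

No segment of /bibopotitla/ meets the structural description of the rule, so the form surfaces unchanged.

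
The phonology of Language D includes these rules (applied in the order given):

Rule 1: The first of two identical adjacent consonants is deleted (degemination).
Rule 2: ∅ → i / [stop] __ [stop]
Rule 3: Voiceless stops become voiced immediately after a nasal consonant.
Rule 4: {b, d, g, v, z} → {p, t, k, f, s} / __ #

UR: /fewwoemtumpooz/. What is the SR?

Rule 1 (degemination): /ww/ is a geminate; the first /w/ deletes. /fewwoemtumpooz/ → fewoemtumpooz.
Rule 2 (stop-cluster i-epenthesis): no segment meets the environment; /fewoemtumpooz/ is unchanged.
Rule 3 (post-nasal voicing): /t/ is a voiceless stop immediately after the nasal /m/, so it voices to [d]. /p/ is a voiceless stop immediately after the nasal /m/, so it voices to [b]. /fewoemtumpooz/ → fewoemdumbooz.
Rule 4 (final devoicing): /z/ is a voiced obstruent in word-final position, so it devoices to [s]. /fewoemdumbooz/ → fewoemdumboos.

fewoemdumboos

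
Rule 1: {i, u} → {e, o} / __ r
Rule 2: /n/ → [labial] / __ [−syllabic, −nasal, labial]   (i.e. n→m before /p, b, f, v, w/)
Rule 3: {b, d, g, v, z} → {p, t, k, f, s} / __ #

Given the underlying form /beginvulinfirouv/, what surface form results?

begimvulimferouf

Rule 1 (pre-rhotic lowering): /i/ is a high vowel immediately before /r/, so it lowers to [e]. /beginvulinfirouv/ → beginvulinferouv.
Rule 2 (nasal place assimilation): /n/ precedes the labial consonant /v/, so it assimilates in place to [m]. /n/ precedes the labial consonant /f/, so it assimilates in place to [m]. /beginvulinferouv/ → begimvulimferouv.
Rule 3 (final devoicing): /v/ is a voiced obstruent in word-final position, so it devoices to [f]. /begimvulimferouv/ → begimvulimferouf.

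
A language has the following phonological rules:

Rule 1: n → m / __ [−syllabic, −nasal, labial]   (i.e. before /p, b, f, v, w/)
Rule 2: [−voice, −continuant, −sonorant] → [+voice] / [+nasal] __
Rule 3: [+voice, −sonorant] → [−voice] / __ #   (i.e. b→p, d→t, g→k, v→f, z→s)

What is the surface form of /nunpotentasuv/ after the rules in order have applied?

numbotendasuf

Rule 1 (nasal place assimilation): /n/ precedes the labial consonant /p/, so it assimilates in place to [m]. /nunpotentasuv/ → numpotentasuv.
Rule 2 (post-nasal voicing): /p/ is a voiceless stop immediately after the nasal /m/, so it voices to [b]. /t/ is a voiceless stop immediately after the nasal /n/, so it voices to [d]. /numpotentasuv/ → numbotendasuv.
Rule 3 (final devoicing): /v/ is a voiced obstruent in word-final position, so it devoices to [f]. /numbotendasuv/ → numbotendasuf.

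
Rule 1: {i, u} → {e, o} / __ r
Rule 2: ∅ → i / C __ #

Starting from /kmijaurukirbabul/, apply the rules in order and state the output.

Rule 1 (pre-rhotic lowering): /u/ is a high vowel immediately before /r/, so it lowers to [o]. /i/ is a high vowel immediately before /r/, so it lowers to [e]. /kmijaurukirbabul/ → kmijaorukerbabul.
Rule 2 (final i-epenthesis): the form ends in the consonant /l/, so [i] is inserted word-finally. /kmijaorukerbabul/ → kmijaorukerbabuli.

kmijaorukerbabuli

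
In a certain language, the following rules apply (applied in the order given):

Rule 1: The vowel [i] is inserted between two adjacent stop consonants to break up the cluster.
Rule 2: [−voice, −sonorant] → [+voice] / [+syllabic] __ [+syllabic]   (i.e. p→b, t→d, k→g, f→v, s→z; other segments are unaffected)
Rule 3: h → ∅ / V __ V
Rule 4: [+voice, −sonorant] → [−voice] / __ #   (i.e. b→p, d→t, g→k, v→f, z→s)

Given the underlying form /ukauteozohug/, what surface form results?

Rule 1 (stop-cluster i-epenthesis): no segment meets the environment; /ukauteozohug/ is unchanged.
Rule 2 (intervocalic voicing): /k/ is a voiceless obstruent between vowels /u/ and /a/, so it voices to [g]. /t/ is a voiceless obstruent between vowels /u/ and /e/, so it voices to [d]. /ukauteozohug/ → ugaudeozohug.
Rule 3 (intervocalic h-deletion): /h/ occurs between vowels /o/ and /u/, so it deletes. /ugaudeozohug/ → ugaudeozoug.
Rule 4 (final devoicing): /g/ is a voiced obstruent in word-final position, so it devoices to [k]. /ugaudeozoug/ → ugaudeozouk.

ugaudeozouk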